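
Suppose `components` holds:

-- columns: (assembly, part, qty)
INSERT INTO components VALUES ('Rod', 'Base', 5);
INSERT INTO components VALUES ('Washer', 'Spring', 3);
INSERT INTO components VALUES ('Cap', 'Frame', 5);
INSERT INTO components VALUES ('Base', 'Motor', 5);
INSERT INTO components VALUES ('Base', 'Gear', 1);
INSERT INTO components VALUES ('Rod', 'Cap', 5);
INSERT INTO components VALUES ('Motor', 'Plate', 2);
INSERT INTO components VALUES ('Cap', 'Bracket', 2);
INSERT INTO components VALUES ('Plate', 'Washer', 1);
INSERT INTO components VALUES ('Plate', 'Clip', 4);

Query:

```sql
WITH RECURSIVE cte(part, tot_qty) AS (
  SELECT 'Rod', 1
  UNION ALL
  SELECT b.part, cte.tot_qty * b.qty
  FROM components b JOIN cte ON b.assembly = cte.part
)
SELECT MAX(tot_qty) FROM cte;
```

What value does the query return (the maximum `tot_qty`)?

200

Base: (Rod, tot_qty=1).
Iteration 1: components of {Rod} -> Base = 1*5 = 5, Cap = 1*5 = 5.
Iteration 2: components of {Base,Cap} -> Bracket = 5*2 = 10, Frame = 5*5 = 25, Gear = 5*1 = 5, Motor = 5*5 = 25.
Iteration 3: components of {Bracket,Frame,Gear,Motor} -> Plate = 25*2 = 50.
Iteration 4: components of {Plate} -> Clip = 50*4 = 200, Washer = 50*1 = 50.
Iteration 5: components of {Clip,Washer} -> Spring = 50*3 = 150.
Iteration 6: no further components; recursion stops.
tot_qty values: 1, 5, 5, 25, 5, 10, 25, 50, 50, 200, 150; the maximum is 200.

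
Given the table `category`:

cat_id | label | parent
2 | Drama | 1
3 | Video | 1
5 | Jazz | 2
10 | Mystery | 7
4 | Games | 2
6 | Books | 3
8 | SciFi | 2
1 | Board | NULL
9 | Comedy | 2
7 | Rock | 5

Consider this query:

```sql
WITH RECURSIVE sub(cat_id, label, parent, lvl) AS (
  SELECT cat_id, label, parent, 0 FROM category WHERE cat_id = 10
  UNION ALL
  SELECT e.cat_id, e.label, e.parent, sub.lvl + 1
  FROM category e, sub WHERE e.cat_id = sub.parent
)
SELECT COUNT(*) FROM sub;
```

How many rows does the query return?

5

Base: cat_id=10 (Mystery), parent=7, lvl 0.
Iteration 1: join on cat_id=7 -> Rock (id 7, parent=5, lvl 1).
Iteration 2: join on cat_id=5 -> Jazz (id 5, parent=2, lvl 2).
Iteration 3: join on cat_id=2 -> Drama (id 2, parent=1, lvl 3).
Iteration 4: join on cat_id=1 -> Board (id 1, parent=NULL, lvl 4).
Iteration 5: parent is NULL; no match; recursion stops.
Total rows emitted: 5.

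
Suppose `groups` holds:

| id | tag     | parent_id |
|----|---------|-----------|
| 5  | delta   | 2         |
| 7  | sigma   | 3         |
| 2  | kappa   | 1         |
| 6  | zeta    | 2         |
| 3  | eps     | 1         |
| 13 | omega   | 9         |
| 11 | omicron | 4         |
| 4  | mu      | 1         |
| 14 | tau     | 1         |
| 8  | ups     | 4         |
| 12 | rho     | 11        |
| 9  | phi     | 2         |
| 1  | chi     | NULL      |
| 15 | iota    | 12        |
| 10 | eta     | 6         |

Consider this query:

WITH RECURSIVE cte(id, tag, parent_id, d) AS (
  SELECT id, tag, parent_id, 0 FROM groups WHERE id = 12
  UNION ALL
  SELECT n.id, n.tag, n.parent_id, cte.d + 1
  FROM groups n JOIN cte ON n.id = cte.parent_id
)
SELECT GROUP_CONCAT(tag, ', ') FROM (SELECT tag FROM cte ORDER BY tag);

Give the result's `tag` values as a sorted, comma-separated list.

chi, mu, omicron, rho

Base: id=12 (rho), parent_id=11, d 0.
Iteration 1: join on id=11 -> omicron (id 11, parent_id=4, d 1).
Iteration 2: join on id=4 -> mu (id 4, parent_id=1, d 2).
Iteration 3: join on id=1 -> chi (id 1, parent_id=NULL, d 3).
Iteration 4: parent_id is NULL; no match; recursion stops.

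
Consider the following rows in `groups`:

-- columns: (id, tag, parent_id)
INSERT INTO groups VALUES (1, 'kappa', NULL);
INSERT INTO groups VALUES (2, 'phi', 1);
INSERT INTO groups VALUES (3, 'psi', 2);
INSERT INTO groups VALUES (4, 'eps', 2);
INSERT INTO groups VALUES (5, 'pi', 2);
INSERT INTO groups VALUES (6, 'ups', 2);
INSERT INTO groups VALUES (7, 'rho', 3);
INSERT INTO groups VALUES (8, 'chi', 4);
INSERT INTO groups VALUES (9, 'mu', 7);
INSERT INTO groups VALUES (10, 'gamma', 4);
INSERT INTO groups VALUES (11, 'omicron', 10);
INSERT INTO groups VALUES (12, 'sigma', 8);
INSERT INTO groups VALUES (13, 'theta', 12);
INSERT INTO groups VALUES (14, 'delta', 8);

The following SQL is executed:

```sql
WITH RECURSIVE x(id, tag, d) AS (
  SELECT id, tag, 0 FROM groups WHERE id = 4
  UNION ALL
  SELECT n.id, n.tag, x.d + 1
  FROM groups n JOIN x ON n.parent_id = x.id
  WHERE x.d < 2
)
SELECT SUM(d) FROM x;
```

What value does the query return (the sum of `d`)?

8

Base: id=4 (eps) at d 0.
Iteration 1: rows with parent_id in {4} -> chi (id 8, d 1), gamma (id 10, d 1).
Iteration 2: rows with parent_id in {8,10} -> omicron (id 11, d 2), sigma (id 12, d 2), delta (id 14, d 2).
Iteration 3: d < 2 fails for all current rows; recursion stops.
SUM(d) = 0 + 1 + 1 + 2 + 2 + 2 = 8.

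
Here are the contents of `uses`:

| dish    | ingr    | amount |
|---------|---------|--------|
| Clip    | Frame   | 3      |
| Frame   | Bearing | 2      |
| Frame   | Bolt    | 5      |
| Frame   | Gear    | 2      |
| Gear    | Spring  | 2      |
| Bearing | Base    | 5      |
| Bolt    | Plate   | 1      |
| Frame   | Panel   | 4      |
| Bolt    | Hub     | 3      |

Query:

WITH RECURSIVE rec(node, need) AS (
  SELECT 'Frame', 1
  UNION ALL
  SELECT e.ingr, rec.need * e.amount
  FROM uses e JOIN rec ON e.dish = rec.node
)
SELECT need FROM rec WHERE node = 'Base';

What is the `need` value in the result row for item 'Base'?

10

Base: (Frame, need=1).
Iteration 1: components of {Frame} -> Bearing = 1*2 = 2, Bolt = 1*5 = 5, Gear = 1*2 = 2, Panel = 1*4 = 4.
Iteration 2: components of {Bearing,Bolt,Gear,Panel} -> Base = 2*5 = 10, Hub = 5*3 = 15, Plate = 5*1 = 5, Spring = 2*2 = 4.
Iteration 3: no further components; recursion stops.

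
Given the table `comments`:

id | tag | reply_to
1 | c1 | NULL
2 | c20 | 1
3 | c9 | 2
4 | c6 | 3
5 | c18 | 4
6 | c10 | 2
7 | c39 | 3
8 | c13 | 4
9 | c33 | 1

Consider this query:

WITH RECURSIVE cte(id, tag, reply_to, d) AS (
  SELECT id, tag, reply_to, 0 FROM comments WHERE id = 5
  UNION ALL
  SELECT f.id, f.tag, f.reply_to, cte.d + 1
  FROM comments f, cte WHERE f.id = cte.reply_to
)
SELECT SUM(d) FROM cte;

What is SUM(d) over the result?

Base: id=5 (c18), reply_to=4, d 0.
Iteration 1: join on id=4 -> c6 (id 4, reply_to=3, d 1).
Iteration 2: join on id=3 -> c9 (id 3, reply_to=2, d 2).
Iteration 3: join on id=2 -> c20 (id 2, reply_to=1, d 3).
Iteration 4: join on id=1 -> c1 (id 1, reply_to=NULL, d 4).
Iteration 5: reply_to is NULL; no match; recursion stops.
SUM(d) = 0 + 1 + 2 + 3 + 4 = 10.

10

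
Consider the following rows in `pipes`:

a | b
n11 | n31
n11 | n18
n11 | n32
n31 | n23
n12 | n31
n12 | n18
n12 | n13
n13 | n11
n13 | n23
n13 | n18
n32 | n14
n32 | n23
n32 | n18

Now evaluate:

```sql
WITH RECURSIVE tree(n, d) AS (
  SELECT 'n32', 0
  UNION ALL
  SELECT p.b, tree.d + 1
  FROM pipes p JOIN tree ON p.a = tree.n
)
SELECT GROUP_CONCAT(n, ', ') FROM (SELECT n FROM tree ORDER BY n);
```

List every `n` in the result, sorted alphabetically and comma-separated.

n14, n18, n23, n32

Base: (n32, d=0).
Iteration 1: edges from {n32} -> (n14, d=1), (n18, d=1), (n23, d=1).
Iteration 2: no outgoing edges from {n14,n18,n23}; recursion stops.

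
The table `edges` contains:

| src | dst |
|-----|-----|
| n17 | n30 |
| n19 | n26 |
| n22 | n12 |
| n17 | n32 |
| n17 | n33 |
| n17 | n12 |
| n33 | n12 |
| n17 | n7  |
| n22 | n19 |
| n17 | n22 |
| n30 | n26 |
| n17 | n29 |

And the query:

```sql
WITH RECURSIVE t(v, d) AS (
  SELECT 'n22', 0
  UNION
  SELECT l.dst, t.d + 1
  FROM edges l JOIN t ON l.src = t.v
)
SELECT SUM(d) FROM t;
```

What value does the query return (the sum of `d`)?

Base: (n22, d=0).
Iteration 1: edges from {n22} -> (n12, d=1), (n19, d=1).
Iteration 2: edges from {n12,n19} -> (n26, d=2).
Iteration 3: no outgoing edges from {n26}; recursion stops.
SUM(d) = 0 + 1 + 1 + 2 = 4.

4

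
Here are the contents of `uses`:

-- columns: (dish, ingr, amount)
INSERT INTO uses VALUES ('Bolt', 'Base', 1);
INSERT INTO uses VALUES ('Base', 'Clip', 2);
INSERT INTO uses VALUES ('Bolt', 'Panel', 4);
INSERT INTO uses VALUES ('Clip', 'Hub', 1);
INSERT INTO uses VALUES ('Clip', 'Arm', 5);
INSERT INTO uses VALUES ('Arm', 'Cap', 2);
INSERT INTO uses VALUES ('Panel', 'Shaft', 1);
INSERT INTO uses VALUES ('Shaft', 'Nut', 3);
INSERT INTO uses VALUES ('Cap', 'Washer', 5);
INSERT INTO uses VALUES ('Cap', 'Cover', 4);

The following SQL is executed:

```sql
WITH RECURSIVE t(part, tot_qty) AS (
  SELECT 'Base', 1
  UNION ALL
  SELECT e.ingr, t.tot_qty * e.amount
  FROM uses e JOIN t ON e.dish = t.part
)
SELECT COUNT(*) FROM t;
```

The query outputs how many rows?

Base: (Base, tot_qty=1).
Iteration 1: components of {Base} -> Clip = 1*2 = 2.
Iteration 2: components of {Clip} -> Arm = 2*5 = 10, Hub = 2*1 = 2.
Iteration 3: components of {Arm,Hub} -> Cap = 10*2 = 20.
Iteration 4: components of {Cap} -> Cover = 20*4 = 80, Washer = 20*5 = 100.
Iteration 5: no further components; recursion stops.
Total rows emitted: 7.

7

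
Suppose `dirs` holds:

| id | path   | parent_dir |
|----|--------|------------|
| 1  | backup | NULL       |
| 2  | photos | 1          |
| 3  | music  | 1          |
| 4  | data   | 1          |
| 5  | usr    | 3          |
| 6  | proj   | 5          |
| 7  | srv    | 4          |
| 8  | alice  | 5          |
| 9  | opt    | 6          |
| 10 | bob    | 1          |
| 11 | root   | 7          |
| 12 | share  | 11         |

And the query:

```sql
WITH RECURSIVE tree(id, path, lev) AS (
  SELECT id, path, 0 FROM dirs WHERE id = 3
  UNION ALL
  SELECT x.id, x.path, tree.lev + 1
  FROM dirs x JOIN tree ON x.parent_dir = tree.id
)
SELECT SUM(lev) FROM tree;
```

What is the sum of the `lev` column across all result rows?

8

Base: id=3 (music) at lev 0.
Iteration 1: rows with parent_dir in {3} -> usr (id 5, lev 1).
Iteration 2: rows with parent_dir in {5} -> proj (id 6, lev 2), alice (id 8, lev 2).
Iteration 3: rows with parent_dir in {6,8} -> opt (id 9, lev 3).
Iteration 4: no rows with parent_dir in {9}; recursion stops.
SUM(lev) = 0 + 1 + 2 + 2 + 3 = 8.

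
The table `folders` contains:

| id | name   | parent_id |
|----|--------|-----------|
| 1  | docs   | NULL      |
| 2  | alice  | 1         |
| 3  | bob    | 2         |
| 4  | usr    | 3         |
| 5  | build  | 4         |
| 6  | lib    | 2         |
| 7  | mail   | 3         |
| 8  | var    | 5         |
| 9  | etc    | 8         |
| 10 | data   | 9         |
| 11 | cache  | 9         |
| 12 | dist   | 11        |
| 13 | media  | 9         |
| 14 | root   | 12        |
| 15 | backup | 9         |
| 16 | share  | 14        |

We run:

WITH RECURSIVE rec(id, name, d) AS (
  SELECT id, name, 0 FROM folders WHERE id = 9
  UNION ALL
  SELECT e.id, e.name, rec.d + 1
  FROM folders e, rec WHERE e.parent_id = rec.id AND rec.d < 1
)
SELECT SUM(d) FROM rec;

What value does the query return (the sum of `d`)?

4

Base: id=9 (etc) at d 0.
Iteration 1: rows with parent_id in {9} -> data (id 10, d 1), cache (id 11, d 1), media (id 13, d 1), backup (id 15, d 1).
Iteration 2: d < 1 fails for all current rows; recursion stops.
SUM(d) = 0 + 1 + 1 + 1 + 1 = 4.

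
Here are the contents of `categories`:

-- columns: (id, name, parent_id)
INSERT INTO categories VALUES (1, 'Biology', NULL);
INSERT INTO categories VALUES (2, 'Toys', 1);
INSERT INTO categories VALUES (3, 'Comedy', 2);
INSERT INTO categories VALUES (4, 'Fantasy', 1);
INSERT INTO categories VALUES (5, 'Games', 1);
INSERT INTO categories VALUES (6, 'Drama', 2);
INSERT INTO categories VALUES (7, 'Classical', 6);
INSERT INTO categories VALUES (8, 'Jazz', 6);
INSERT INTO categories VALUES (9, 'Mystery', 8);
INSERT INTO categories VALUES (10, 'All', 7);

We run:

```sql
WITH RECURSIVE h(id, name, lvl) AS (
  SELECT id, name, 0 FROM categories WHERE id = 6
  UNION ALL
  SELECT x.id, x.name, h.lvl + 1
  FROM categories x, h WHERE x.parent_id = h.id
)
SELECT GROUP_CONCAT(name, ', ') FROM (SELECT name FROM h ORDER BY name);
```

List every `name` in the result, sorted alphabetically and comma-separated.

All, Classical, Drama, Jazz, Mystery

Base: id=6 (Drama) at lvl 0.
Iteration 1: rows with parent_id in {6} -> Classical (id 7, lvl 1), Jazz (id 8, lvl 1).
Iteration 2: rows with parent_id in {7,8} -> Mystery (id 9, lvl 2), All (id 10, lvl 2).
Iteration 3: no rows with parent_id in {9,10}; recursion stops.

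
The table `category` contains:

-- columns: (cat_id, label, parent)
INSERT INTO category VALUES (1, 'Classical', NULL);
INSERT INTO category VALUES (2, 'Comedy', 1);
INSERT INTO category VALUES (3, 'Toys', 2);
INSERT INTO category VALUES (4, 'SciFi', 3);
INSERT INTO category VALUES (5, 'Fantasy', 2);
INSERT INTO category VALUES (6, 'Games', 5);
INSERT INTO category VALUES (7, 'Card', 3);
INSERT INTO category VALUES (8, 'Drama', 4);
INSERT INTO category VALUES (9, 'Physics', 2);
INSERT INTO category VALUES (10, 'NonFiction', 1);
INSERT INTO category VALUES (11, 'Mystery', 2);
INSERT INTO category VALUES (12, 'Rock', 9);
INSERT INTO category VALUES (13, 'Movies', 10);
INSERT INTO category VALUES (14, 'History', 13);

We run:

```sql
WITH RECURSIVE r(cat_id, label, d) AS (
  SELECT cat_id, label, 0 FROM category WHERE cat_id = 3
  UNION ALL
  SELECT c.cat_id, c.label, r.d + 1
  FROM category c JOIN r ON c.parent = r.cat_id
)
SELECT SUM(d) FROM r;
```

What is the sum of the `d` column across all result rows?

Base: cat_id=3 (Toys) at d 0.
Iteration 1: rows with parent in {3} -> SciFi (id 4, d 1), Card (id 7, d 1).
Iteration 2: rows with parent in {4,7} -> Drama (id 8, d 2).
Iteration 3: no rows with parent in {8}; recursion stops.
SUM(d) = 0 + 1 + 1 + 2 = 4.

4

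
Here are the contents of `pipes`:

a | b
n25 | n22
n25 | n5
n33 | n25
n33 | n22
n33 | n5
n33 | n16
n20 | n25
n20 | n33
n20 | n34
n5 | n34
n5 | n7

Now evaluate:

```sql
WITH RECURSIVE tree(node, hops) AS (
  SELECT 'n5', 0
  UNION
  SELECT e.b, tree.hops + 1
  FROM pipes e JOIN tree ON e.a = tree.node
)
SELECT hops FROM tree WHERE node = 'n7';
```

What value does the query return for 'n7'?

1

Base: (n5, hops=0).
Iteration 1: edges from {n5} -> (n34, hops=1), (n7, hops=1).
Iteration 2: no outgoing edges from {n34,n7}; recursion stops.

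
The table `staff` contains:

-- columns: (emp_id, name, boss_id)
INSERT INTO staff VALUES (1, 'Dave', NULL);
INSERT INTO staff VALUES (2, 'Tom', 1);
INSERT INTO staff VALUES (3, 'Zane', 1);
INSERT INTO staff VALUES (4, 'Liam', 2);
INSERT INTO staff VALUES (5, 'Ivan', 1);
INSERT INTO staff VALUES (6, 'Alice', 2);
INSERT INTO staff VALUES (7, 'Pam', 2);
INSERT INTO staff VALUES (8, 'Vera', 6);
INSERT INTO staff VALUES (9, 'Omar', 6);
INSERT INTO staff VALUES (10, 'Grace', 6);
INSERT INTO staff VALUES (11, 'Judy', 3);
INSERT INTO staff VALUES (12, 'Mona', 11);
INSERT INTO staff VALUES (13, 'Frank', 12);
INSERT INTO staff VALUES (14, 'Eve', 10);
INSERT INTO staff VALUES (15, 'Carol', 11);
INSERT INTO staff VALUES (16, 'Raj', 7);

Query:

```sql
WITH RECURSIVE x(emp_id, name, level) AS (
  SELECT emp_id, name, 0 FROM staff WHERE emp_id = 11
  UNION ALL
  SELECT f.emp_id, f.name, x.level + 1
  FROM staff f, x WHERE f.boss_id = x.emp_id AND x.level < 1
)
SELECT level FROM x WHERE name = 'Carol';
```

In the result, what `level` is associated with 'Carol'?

1

Base: emp_id=11 (Judy) at level 0.
Iteration 1: rows with boss_id in {11} -> Mona (id 12, level 1), Carol (id 15, level 1).
Iteration 2: level < 1 fails for all current rows; recursion stops.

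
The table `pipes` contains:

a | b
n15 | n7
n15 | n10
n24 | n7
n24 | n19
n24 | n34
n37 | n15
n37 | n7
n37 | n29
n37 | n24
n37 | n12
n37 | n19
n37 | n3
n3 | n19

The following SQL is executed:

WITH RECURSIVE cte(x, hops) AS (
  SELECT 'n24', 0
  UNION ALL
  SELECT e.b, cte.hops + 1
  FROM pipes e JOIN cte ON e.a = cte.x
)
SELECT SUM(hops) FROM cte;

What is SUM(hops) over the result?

Base: (n24, hops=0).
Iteration 1: edges from {n24} -> (n19, hops=1), (n34, hops=1), (n7, hops=1).
Iteration 2: no outgoing edges from {n19,n34,n7}; recursion stops.
SUM(hops) = 0 + 1 + 1 + 1 = 3.

3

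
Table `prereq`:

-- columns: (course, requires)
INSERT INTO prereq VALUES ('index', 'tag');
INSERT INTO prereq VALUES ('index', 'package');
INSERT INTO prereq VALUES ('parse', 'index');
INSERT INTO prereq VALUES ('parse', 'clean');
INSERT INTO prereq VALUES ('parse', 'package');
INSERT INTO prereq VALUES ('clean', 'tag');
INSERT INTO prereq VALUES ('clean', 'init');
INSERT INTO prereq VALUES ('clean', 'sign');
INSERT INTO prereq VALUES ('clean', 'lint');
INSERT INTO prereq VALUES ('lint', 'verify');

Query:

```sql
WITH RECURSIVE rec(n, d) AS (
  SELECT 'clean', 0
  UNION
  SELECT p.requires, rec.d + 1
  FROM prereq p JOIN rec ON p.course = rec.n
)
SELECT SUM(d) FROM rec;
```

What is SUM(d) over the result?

Base: (clean, d=0).
Iteration 1: edges from {clean} -> (init, d=1), (lint, d=1), (sign, d=1), (tag, d=1).
Iteration 2: edges from {init,lint,sign,tag} -> (verify, d=2).
Iteration 3: no outgoing edges from {verify}; recursion stops.
SUM(d) = 0 + 1 + 1 + 1 + 1 + 2 = 6.

6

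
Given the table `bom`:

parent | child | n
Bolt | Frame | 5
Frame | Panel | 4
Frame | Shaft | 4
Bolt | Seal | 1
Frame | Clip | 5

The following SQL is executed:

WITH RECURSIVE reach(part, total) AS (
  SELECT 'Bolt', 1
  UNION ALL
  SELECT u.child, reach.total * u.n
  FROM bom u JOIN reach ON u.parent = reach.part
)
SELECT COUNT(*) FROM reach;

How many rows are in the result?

6

Base: (Bolt, total=1).
Iteration 1: components of {Bolt} -> Frame = 1*5 = 5, Seal = 1*1 = 1.
Iteration 2: components of {Frame,Seal} -> Clip = 5*5 = 25, Panel = 5*4 = 20, Shaft = 5*4 = 20.
Iteration 3: no further components; recursion stops.
Total rows emitted: 6.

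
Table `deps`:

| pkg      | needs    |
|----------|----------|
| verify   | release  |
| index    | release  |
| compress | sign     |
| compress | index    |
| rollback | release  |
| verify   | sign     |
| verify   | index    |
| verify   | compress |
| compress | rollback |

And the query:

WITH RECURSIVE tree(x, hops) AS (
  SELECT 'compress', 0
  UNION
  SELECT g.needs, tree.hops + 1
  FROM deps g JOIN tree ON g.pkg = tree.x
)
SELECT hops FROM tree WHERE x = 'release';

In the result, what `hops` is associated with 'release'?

2

Base: (compress, hops=0).
Iteration 1: edges from {compress} -> (index, hops=1), (rollback, hops=1), (sign, hops=1).
Iteration 2: edges from {index,rollback,sign} -> (release, hops=2). [UNION drops 1 duplicate row(s)]
Iteration 3: no outgoing edges from {release}; recursion stops.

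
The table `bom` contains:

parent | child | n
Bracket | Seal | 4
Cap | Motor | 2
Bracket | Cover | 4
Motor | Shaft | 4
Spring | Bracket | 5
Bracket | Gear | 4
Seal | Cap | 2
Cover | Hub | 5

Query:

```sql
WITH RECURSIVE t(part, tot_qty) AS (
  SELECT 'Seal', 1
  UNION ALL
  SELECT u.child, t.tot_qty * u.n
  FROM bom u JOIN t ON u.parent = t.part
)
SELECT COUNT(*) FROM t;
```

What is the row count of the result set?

4

Base: (Seal, tot_qty=1).
Iteration 1: components of {Seal} -> Cap = 1*2 = 2.
Iteration 2: components of {Cap} -> Motor = 2*2 = 4.
Iteration 3: components of {Motor} -> Shaft = 4*4 = 16.
Iteration 4: no further components; recursion stops.
Total rows emitted: 4.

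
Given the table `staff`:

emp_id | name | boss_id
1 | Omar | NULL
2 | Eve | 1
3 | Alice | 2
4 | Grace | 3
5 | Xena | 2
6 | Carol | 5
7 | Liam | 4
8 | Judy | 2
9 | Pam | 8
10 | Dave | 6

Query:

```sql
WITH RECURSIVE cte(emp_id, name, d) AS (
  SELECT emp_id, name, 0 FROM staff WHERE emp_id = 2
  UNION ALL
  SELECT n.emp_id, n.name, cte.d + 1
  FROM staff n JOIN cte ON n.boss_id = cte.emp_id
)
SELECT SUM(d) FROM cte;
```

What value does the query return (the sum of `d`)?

Base: emp_id=2 (Eve) at d 0.
Iteration 1: rows with boss_id in {2} -> Alice (id 3, d 1), Xena (id 5, d 1), Judy (id 8, d 1).
Iteration 2: rows with boss_id in {3,5,8} -> Grace (id 4, d 2), Carol (id 6, d 2), Pam (id 9, d 2).
Iteration 3: rows with boss_id in {4,6,9} -> Liam (id 7, d 3), Dave (id 10, d 3).
Iteration 4: no rows with boss_id in {7,10}; recursion stops.
SUM(d) = 0 + 1 + 1 + 1 + 2 + 2 + 2 + 3 + 3 = 15.

15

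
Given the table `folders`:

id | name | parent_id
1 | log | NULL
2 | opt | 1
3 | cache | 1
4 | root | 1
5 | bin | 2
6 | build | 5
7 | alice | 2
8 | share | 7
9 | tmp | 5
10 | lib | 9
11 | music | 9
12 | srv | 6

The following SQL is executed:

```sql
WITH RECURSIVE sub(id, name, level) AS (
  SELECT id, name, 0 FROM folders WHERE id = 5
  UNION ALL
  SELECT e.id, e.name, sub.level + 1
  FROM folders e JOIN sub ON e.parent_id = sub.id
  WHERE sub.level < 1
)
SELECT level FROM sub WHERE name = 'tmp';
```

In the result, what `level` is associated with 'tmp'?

Base: id=5 (bin) at level 0.
Iteration 1: rows with parent_id in {5} -> build (id 6, level 1), tmp (id 9, level 1).
Iteration 2: level < 1 fails for all current rows; recursion stops.

1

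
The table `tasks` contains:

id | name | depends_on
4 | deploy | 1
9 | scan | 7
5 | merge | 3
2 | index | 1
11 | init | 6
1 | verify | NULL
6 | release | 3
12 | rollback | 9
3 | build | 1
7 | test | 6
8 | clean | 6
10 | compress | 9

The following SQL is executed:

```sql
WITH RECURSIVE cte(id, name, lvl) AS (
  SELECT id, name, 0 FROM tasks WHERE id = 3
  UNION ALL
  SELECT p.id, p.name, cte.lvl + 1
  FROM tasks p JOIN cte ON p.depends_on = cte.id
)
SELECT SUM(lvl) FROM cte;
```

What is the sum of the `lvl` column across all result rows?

19

Base: id=3 (build) at lvl 0.
Iteration 1: rows with depends_on in {3} -> merge (id 5, lvl 1), release (id 6, lvl 1).
Iteration 2: rows with depends_on in {5,6} -> test (id 7, lvl 2), clean (id 8, lvl 2), init (id 11, lvl 2).
Iteration 3: rows with depends_on in {7,8,11} -> scan (id 9, lvl 3).
Iteration 4: rows with depends_on in {9} -> compress (id 10, lvl 4), rollback (id 12, lvl 4).
Iteration 5: no rows with depends_on in {10,12}; recursion stops.
SUM(lvl) = 0 + 1 + 1 + 2 + 2 + 2 + 3 + 4 + 4 = 19.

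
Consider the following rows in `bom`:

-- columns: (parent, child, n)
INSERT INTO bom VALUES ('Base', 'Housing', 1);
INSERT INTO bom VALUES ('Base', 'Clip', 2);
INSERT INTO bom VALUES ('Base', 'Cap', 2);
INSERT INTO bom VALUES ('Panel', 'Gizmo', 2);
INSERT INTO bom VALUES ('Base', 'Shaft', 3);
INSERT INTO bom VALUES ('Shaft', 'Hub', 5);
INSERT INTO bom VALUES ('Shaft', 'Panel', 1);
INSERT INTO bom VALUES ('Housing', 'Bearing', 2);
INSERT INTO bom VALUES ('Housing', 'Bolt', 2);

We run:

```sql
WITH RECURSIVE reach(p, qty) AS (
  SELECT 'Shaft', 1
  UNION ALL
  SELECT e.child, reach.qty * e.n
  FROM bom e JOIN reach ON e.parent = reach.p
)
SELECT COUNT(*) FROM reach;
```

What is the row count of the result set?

Base: (Shaft, qty=1).
Iteration 1: components of {Shaft} -> Hub = 1*5 = 5, Panel = 1*1 = 1.
Iteration 2: components of {Hub,Panel} -> Gizmo = 1*2 = 2.
Iteration 3: no further components; recursion stops.
Total rows emitted: 4.

4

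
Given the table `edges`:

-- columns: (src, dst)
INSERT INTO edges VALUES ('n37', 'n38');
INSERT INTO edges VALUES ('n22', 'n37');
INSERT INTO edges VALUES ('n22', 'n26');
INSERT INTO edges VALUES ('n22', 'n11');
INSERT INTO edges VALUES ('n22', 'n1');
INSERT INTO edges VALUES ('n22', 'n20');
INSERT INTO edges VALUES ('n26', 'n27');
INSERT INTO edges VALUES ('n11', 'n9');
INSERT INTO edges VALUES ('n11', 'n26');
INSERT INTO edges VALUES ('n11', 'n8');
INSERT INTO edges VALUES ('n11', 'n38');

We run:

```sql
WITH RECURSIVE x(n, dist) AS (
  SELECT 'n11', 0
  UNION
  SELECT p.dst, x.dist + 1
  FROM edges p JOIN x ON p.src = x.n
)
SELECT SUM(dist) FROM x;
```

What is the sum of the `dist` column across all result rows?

6

Base: (n11, dist=0).
Iteration 1: edges from {n11} -> (n26, dist=1), (n38, dist=1), (n8, dist=1), (n9, dist=1).
Iteration 2: edges from {n26,n38,n8,n9} -> (n27, dist=2).
Iteration 3: no outgoing edges from {n27}; recursion stops.
SUM(dist) = 0 + 1 + 1 + 1 + 1 + 2 = 6.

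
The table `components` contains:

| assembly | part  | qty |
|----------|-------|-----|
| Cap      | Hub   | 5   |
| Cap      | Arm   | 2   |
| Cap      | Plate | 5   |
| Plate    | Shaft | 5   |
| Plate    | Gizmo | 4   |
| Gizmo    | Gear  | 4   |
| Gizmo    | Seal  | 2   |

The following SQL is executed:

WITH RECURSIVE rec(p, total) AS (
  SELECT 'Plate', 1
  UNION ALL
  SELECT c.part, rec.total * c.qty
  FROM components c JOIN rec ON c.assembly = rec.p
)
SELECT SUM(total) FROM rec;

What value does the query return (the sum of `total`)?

34

Base: (Plate, total=1).
Iteration 1: components of {Plate} -> Gizmo = 1*4 = 4, Shaft = 1*5 = 5.
Iteration 2: components of {Gizmo,Shaft} -> Gear = 4*4 = 16, Seal = 4*2 = 8.
Iteration 3: no further components; recursion stops.
SUM(total) = 1 + 5 + 4 + 16 + 8 = 34.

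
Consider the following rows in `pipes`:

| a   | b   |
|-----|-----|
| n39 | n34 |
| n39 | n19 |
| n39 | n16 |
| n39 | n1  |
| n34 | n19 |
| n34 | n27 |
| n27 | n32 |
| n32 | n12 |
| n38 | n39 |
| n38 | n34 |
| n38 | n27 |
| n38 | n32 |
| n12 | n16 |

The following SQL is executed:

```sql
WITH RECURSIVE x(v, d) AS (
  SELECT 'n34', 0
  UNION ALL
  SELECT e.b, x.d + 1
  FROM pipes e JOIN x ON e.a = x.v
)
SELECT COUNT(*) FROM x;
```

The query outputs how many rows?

6

Base: (n34, d=0).
Iteration 1: edges from {n34} -> (n19, d=1), (n27, d=1).
Iteration 2: edges from {n19,n27} -> (n32, d=2).
Iteration 3: edges from {n32} -> (n12, d=3).
Iteration 4: edges from {n12} -> (n16, d=4).
Iteration 5: no outgoing edges from {n16}; recursion stops.
Total rows emitted: 6.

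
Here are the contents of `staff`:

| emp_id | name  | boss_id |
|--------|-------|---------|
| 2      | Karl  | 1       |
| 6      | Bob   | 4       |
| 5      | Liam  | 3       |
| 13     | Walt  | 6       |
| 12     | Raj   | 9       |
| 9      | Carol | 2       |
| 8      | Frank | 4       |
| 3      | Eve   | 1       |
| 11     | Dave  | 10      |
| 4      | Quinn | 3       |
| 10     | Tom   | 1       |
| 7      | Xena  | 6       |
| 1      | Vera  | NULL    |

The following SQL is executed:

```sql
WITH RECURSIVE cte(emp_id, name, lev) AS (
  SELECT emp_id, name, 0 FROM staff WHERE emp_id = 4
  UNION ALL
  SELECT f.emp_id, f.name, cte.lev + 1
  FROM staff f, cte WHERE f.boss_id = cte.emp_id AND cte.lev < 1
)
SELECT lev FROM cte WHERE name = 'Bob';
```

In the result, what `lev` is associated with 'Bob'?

Base: emp_id=4 (Quinn) at lev 0.
Iteration 1: rows with boss_id in {4} -> Bob (id 6, lev 1), Frank (id 8, lev 1).
Iteration 2: lev < 1 fails for all current rows; recursion stops.

1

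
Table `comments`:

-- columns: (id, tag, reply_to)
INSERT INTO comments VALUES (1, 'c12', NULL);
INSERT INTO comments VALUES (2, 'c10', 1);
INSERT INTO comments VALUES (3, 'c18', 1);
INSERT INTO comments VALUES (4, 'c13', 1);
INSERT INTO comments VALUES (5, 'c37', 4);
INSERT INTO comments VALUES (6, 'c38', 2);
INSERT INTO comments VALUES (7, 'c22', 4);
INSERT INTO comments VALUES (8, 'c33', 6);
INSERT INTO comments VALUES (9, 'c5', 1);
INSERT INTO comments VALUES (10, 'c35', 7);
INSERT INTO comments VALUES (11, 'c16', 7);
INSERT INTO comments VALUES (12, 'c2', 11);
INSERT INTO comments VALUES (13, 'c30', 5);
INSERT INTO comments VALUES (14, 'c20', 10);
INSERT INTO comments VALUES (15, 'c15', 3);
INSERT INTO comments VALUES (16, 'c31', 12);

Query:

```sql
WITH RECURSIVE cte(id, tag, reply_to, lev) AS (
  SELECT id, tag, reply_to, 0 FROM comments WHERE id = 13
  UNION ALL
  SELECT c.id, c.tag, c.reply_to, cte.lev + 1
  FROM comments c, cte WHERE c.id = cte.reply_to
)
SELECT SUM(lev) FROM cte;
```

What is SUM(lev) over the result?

Base: id=13 (c30), reply_to=5, lev 0.
Iteration 1: join on id=5 -> c37 (id 5, reply_to=4, lev 1).
Iteration 2: join on id=4 -> c13 (id 4, reply_to=1, lev 2).
Iteration 3: join on id=1 -> c12 (id 1, reply_to=NULL, lev 3).
Iteration 4: reply_to is NULL; no match; recursion stops.
SUM(lev) = 0 + 1 + 2 + 3 = 6.

6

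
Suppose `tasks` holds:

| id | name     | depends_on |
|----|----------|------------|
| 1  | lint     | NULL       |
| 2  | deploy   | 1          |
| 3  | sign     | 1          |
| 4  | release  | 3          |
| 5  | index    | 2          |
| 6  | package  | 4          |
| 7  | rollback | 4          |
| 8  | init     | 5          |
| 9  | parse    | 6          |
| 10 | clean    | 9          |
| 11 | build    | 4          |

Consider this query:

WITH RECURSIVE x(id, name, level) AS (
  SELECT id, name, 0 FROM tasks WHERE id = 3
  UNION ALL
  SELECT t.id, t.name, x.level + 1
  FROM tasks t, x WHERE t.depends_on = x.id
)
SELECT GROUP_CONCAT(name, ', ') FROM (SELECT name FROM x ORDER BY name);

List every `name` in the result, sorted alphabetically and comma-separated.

build, clean, package, parse, release, rollback, sign

Base: id=3 (sign) at level 0.
Iteration 1: rows with depends_on in {3} -> release (id 4, level 1).
Iteration 2: rows with depends_on in {4} -> package (id 6, level 2), rollback (id 7, level 2), build (id 11, level 2).
Iteration 3: rows with depends_on in {6,7,11} -> parse (id 9, level 3).
Iteration 4: rows with depends_on in {9} -> clean (id 10, level 4).
Iteration 5: no rows with depends_on in {10}; recursion stops.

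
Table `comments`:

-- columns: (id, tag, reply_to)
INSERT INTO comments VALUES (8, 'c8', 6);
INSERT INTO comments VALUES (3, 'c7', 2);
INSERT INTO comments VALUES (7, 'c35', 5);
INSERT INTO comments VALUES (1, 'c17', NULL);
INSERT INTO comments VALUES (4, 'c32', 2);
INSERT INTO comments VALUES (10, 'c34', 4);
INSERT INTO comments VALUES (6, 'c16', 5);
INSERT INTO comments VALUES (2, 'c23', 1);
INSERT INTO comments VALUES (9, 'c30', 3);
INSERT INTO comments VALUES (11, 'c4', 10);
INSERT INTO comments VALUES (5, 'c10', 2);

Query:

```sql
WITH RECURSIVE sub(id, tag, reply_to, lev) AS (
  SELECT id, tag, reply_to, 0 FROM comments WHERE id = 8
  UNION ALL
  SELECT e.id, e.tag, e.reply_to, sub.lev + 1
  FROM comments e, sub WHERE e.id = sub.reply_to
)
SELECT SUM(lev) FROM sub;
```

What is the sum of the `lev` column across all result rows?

10

Base: id=8 (c8), reply_to=6, lev 0.
Iteration 1: join on id=6 -> c16 (id 6, reply_to=5, lev 1).
Iteration 2: join on id=5 -> c10 (id 5, reply_to=2, lev 2).
Iteration 3: join on id=2 -> c23 (id 2, reply_to=1, lev 3).
Iteration 4: join on id=1 -> c17 (id 1, reply_to=NULL, lev 4).
Iteration 5: reply_to is NULL; no match; recursion stops.
SUM(lev) = 0 + 1 + 2 + 3 + 4 = 10.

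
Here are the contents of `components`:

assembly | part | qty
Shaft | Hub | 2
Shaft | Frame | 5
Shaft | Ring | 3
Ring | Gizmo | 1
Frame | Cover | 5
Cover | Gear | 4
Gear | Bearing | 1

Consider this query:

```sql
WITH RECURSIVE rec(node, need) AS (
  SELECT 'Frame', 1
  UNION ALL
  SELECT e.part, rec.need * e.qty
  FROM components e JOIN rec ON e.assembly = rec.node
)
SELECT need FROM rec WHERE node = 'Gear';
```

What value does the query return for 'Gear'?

20

Base: (Frame, need=1).
Iteration 1: components of {Frame} -> Cover = 1*5 = 5.
Iteration 2: components of {Cover} -> Gear = 5*4 = 20.
Iteration 3: components of {Gear} -> Bearing = 20*1 = 20.
Iteration 4: no further components; recursion stops.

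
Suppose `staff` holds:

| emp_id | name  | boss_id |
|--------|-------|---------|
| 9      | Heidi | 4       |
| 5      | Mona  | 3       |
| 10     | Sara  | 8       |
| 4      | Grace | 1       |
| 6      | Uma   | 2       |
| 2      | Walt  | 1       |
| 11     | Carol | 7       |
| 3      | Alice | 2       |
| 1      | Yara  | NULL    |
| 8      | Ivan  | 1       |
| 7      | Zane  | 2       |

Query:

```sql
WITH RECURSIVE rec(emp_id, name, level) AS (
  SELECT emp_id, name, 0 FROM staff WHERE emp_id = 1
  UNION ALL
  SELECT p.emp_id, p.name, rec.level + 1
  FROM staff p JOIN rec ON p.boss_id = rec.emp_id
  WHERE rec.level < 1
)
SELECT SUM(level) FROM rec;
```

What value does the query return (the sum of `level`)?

3

Base: emp_id=1 (Yara) at level 0.
Iteration 1: rows with boss_id in {1} -> Walt (id 2, level 1), Grace (id 4, level 1), Ivan (id 8, level 1).
Iteration 2: level < 1 fails for all current rows; recursion stops.
SUM(level) = 0 + 1 + 1 + 1 = 3.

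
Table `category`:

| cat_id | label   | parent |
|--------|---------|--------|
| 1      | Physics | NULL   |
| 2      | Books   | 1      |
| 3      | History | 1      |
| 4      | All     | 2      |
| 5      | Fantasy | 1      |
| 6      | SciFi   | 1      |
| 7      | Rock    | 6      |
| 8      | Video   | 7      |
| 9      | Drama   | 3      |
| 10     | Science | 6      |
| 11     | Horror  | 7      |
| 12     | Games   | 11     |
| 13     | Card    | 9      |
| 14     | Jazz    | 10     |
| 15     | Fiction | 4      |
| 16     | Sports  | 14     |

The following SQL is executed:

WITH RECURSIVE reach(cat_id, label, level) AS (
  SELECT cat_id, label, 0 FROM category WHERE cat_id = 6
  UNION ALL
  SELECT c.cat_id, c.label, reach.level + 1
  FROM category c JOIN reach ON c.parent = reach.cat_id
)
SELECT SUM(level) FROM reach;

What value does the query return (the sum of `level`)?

14

Base: cat_id=6 (SciFi) at level 0.
Iteration 1: rows with parent in {6} -> Rock (id 7, level 1), Science (id 10, level 1).
Iteration 2: rows with parent in {7,10} -> Video (id 8, level 2), Horror (id 11, level 2), Jazz (id 14, level 2).
Iteration 3: rows with parent in {8,11,14} -> Games (id 12, level 3), Sports (id 16, level 3).
Iteration 4: no rows with parent in {12,16}; recursion stops.
SUM(level) = 0 + 1 + 1 + 2 + 2 + 2 + 3 + 3 = 14.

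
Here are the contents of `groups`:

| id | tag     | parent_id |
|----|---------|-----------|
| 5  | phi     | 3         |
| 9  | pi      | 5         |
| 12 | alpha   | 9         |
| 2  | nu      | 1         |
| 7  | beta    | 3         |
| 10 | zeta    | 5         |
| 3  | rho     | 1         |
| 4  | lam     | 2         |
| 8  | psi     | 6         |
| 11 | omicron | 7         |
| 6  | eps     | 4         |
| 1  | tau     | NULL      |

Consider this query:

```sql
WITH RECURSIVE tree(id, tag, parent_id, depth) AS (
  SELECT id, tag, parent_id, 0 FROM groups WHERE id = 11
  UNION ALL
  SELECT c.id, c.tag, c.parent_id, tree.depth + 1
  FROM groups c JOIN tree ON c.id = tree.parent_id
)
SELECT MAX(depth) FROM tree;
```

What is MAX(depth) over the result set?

Base: id=11 (omicron), parent_id=7, depth 0.
Iteration 1: join on id=7 -> beta (id 7, parent_id=3, depth 1).
Iteration 2: join on id=3 -> rho (id 3, parent_id=1, depth 2).
Iteration 3: join on id=1 -> tau (id 1, parent_id=NULL, depth 3).
Iteration 4: parent_id is NULL; no match; recursion stops.
depth values: 0, 1, 2, 3; the maximum is 3.

3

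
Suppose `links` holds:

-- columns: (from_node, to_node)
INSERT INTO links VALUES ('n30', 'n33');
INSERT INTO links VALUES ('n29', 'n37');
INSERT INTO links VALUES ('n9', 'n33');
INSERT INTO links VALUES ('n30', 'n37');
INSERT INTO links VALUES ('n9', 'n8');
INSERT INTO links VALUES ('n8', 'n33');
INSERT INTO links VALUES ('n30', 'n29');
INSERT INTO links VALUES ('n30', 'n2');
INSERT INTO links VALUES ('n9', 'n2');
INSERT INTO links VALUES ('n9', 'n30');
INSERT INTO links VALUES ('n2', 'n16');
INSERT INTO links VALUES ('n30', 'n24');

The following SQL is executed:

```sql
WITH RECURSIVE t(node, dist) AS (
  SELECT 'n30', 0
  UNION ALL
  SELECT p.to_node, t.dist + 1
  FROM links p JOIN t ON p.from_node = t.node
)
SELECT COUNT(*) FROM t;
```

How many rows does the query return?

8

Base: (n30, dist=0).
Iteration 1: edges from {n30} -> (n2, dist=1), (n24, dist=1), (n29, dist=1), (n33, dist=1), (n37, dist=1).
Iteration 2: edges from {n2,n24,n29,n33,n37} -> (n16, dist=2), (n37, dist=2).
Iteration 3: no outgoing edges from {n16,n37}; recursion stops.
Total rows emitted: 8.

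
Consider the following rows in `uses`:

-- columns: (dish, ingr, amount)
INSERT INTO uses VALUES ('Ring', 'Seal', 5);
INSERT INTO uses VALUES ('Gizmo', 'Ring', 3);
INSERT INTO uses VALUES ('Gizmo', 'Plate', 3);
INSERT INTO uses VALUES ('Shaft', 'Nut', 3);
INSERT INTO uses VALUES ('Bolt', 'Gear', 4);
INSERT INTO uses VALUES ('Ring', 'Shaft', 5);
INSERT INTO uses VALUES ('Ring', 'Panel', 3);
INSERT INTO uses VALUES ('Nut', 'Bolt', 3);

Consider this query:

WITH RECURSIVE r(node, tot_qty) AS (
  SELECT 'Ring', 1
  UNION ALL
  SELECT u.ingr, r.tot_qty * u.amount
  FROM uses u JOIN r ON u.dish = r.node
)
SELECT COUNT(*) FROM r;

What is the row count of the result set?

7

Base: (Ring, tot_qty=1).
Iteration 1: components of {Ring} -> Panel = 1*3 = 3, Seal = 1*5 = 5, Shaft = 1*5 = 5.
Iteration 2: components of {Panel,Seal,Shaft} -> Nut = 5*3 = 15.
Iteration 3: components of {Nut} -> Bolt = 15*3 = 45.
Iteration 4: components of {Bolt} -> Gear = 45*4 = 180.
Iteration 5: no further components; recursion stops.
Total rows emitted: 7.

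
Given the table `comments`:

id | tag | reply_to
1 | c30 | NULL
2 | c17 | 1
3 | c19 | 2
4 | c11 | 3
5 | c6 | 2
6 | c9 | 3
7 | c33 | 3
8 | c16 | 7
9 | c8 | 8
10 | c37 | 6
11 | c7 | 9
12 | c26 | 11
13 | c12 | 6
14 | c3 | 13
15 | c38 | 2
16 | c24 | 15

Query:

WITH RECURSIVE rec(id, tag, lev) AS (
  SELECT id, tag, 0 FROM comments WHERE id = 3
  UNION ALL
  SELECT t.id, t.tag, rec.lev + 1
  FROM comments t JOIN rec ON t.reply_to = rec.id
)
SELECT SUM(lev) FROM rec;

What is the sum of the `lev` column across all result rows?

Base: id=3 (c19) at lev 0.
Iteration 1: rows with reply_to in {3} -> c11 (id 4, lev 1), c9 (id 6, lev 1), c33 (id 7, lev 1).
Iteration 2: rows with reply_to in {4,6,7} -> c16 (id 8, lev 2), c37 (id 10, lev 2), c12 (id 13, lev 2).
Iteration 3: rows with reply_to in {8,10,13} -> c8 (id 9, lev 3), c3 (id 14, lev 3).
Iteration 4: rows with reply_to in {9,14} -> c7 (id 11, lev 4).
Iteration 5: rows with reply_to in {11} -> c26 (id 12, lev 5).
Iteration 6: no rows with reply_to in {12}; recursion stops.
SUM(lev) = 0 + 1 + 1 + 1 + 2 + 2 + 2 + 3 + 3 + 4 + 5 = 24.

24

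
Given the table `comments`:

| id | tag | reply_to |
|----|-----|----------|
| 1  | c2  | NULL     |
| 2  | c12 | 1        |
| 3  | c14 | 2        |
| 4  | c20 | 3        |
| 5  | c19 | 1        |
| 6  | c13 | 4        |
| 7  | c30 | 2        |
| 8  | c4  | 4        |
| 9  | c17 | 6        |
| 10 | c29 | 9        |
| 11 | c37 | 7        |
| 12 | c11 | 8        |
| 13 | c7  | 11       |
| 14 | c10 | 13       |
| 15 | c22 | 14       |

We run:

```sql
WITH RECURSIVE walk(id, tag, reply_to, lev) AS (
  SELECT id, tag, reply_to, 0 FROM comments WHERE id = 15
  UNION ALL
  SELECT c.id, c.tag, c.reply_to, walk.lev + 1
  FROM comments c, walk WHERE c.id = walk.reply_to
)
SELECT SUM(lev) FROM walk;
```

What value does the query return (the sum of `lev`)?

21

Base: id=15 (c22), reply_to=14, lev 0.
Iteration 1: join on id=14 -> c10 (id 14, reply_to=13, lev 1).
Iteration 2: join on id=13 -> c7 (id 13, reply_to=11, lev 2).
Iteration 3: join on id=11 -> c37 (id 11, reply_to=7, lev 3).
Iteration 4: join on id=7 -> c30 (id 7, reply_to=2, lev 4).
Iteration 5: join on id=2 -> c12 (id 2, reply_to=1, lev 5).
Iteration 6: join on id=1 -> c2 (id 1, reply_to=NULL, lev 6).
Iteration 7: reply_to is NULL; no match; recursion stops.
SUM(lev) = 0 + 1 + 2 + 3 + 4 + 5 + 6 = 21.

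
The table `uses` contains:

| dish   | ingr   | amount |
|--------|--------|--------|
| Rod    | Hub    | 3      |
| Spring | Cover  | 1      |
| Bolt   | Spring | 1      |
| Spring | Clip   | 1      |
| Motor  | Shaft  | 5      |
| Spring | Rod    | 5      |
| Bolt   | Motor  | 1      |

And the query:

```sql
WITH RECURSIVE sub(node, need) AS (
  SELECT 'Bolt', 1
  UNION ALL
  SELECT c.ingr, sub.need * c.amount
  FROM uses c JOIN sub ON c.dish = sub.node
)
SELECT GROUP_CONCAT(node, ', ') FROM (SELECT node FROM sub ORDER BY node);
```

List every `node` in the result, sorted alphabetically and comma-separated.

Base: (Bolt, need=1).
Iteration 1: components of {Bolt} -> Motor = 1*1 = 1, Spring = 1*1 = 1.
Iteration 2: components of {Motor,Spring} -> Clip = 1*1 = 1, Cover = 1*1 = 1, Rod = 1*5 = 5, Shaft = 1*5 = 5.
Iteration 3: components of {Clip,Cover,Rod,Shaft} -> Hub = 5*3 = 15.
Iteration 4: no further components; recursion stops.

Bolt, Clip, Cover, Hub, Motor, Rod, Shaft, Spring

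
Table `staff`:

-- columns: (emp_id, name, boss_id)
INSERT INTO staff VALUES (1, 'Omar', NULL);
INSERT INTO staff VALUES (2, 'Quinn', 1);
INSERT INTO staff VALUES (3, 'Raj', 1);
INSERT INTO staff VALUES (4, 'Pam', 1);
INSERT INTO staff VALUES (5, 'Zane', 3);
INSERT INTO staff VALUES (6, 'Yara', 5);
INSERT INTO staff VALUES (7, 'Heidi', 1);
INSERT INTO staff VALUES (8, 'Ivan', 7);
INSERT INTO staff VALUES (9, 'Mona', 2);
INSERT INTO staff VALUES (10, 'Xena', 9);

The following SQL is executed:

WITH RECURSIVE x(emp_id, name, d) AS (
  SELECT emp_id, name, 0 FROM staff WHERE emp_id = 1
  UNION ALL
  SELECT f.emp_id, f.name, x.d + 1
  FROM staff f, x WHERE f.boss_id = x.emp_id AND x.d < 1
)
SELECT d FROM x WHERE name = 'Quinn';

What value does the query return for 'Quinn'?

1

Base: emp_id=1 (Omar) at d 0.
Iteration 1: rows with boss_id in {1} -> Quinn (id 2, d 1), Raj (id 3, d 1), Pam (id 4, d 1), Heidi (id 7, d 1).
Iteration 2: d < 1 fails for all current rows; recursion stops.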